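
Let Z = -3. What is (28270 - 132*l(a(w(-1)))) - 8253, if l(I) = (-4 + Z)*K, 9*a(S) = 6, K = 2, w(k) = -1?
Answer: 21865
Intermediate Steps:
a(S) = ⅔ (a(S) = (⅑)*6 = ⅔)
l(I) = -14 (l(I) = (-4 - 3)*2 = -7*2 = -14)
(28270 - 132*l(a(w(-1)))) - 8253 = (28270 - 132*(-14)) - 8253 = (28270 + 1848) - 8253 = 30118 - 8253 = 21865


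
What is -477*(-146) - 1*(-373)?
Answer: 70015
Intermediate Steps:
-477*(-146) - 1*(-373) = 69642 + 373 = 70015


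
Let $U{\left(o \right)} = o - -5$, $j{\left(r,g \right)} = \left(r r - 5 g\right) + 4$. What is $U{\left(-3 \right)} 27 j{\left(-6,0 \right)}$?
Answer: $2160$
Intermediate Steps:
$j{\left(r,g \right)} = 4 + r^{2} - 5 g$ ($j{\left(r,g \right)} = \left(r^{2} - 5 g\right) + 4 = 4 + r^{2} - 5 g$)
$U{\left(o \right)} = 5 + o$ ($U{\left(o \right)} = o + 5 = 5 + o$)
$U{\left(-3 \right)} 27 j{\left(-6,0 \right)} = \left(5 - 3\right) 27 \left(4 + \left(-6\right)^{2} - 0\right) = 2 \cdot 27 \left(4 + 36 + 0\right) = 54 \cdot 40 = 2160$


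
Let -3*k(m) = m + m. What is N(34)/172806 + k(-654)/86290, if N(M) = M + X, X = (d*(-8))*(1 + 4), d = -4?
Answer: 23020919/3727857435 ≈ 0.0061754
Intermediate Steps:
k(m) = -2*m/3 (k(m) = -(m + m)/3 = -2*m/3)
X = 160 (X = (-4*(-8))*(1 + 4) = 32*5 = 160)
N(M) = 160 + M (N(M) = M + 160 = 160 + M)
N(34)/172806 + k(-654)/86290 = (160 + 34)/172806 - ⅔*(-654)/86290 = 194*(1/172806) + 436*(1/86290) = 97/86403 + 218/43145 = 23020919/3727857435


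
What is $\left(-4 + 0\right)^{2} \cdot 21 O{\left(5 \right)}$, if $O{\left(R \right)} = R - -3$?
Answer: $2688$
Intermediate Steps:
$O{\left(R \right)} = 3 + R$ ($O{\left(R \right)} = R + 3 = 3 + R$)
$\left(-4 + 0\right)^{2} \cdot 21 O{\left(5 \right)} = \left(-4 + 0\right)^{2} \cdot 21 \left(3 + 5\right) = \left(-4\right)^{2} \cdot 21 \cdot 8 = 16 \cdot 21 \cdot 8 = 336 \cdot 8 = 2688$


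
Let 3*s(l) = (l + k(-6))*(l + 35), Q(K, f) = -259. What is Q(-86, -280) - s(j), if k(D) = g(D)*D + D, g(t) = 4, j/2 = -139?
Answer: -25207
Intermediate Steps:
j = -278 (j = 2*(-139) = -278)
k(D) = 5*D (k(D) = 4*D + D = 5*D)
s(l) = (-30 + l)*(35 + l)/3 (s(l) = ((l + 5*(-6))*(l + 35))/3 = ((l - 30)*(35 + l))/3 = ((-30 + l)*(35 + l))/3 = (-30 + l)*(35 + l)/3)
Q(-86, -280) - s(j) = -259 - (-350 + (⅓)*(-278)² + (5/3)*(-278)) = -259 - (-350 + (⅓)*77284 - 1390/3) = -259 - (-350 + 77284/3 - 1390/3) = -259 - 1*24948 = -259 - 24948 = -25207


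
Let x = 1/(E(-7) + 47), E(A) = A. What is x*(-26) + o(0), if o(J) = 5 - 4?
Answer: 7/20 ≈ 0.35000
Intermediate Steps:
o(J) = 1
x = 1/40 (x = 1/(-7 + 47) = 1/40 ≈ 0.025000)
x*(-26) + o(0) = (1/40)*(-26) + 1 = -13/20 + 1 = 7/20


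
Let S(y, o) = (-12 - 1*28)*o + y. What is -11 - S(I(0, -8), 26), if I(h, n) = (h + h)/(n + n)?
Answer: 1029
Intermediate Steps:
I(h, n) = h/n (I(h, n) = (2*h)/((2*n)) = (2*h)*(1/(2*n)) = h/n)
S(y, o) = y - 40*o (S(y, o) = (-12 - 28)*o + y = -40*o + y = y - 40*o)
-11 - S(I(0, -8), 26) = -11 - (0/(-8) - 40*26) = -11 - (0*(-⅛) - 1040) = -11 - (0 - 1040) = -11 - 1*(-1040) = -11 + 1040 = 1029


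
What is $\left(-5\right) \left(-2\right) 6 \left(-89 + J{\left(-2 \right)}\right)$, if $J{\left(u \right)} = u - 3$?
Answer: $-5640$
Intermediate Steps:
$J{\left(u \right)} = -3 + u$ ($J{\left(u \right)} = u - 3 = -3 + u$)
$\left(-5\right) \left(-2\right) 6 \left(-89 + J{\left(-2 \right)}\right) = \left(-5\right) \left(-2\right) 6 \left(-89 - 5\right) = 10 \cdot 6 \left(-89 - 5\right) = 60 \left(-94\right) = -5640$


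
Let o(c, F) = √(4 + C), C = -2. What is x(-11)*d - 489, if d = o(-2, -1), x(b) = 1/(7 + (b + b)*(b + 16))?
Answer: -489 - √2/103 ≈ -489.01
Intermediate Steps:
x(b) = 1/(7 + 2*b*(16 + b)) (x(b) = 1/(7 + (2*b)*(16 + b)) = 1/(7 + 2*b*(16 + b)))
o(c, F) = √2 (o(c, F) = √(4 - 2) = √2)
d = √2 ≈ 1.4142
x(-11)*d - 489 = √2/(7 + 2*(-11)² + 32*(-11)) - 489 = √2/(7 + 2*121 - 352) - 489 = √2/(7 + 242 - 352) - 489 = √2/(-103) - 489 = -√2/103 - 489 = -489 - √2/103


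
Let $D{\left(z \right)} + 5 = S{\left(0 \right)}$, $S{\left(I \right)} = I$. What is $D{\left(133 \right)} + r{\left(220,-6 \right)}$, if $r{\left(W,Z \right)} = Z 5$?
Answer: $-35$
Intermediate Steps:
$r{\left(W,Z \right)} = 5 Z$
$D{\left(z \right)} = -5$ ($D{\left(z \right)} = -5 + 0 = -5$)
$D{\left(133 \right)} + r{\left(220,-6 \right)} = -5 + 5 \left(-6\right) = -5 - 30 = -35$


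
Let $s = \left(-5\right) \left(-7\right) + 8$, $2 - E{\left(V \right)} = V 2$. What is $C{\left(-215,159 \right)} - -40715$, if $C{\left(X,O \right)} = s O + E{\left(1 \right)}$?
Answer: $47552$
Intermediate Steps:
$E{\left(V \right)} = 2 - 2 V$ ($E{\left(V \right)} = 2 - V 2 = 2 - 2 V$)
$s = 43$ ($s = 35 + 8 = 43$)
$C{\left(X,O \right)} = 43 O$ ($C{\left(X,O \right)} = 43 O + \left(2 - 2\right) = 43 O + 0 = 43 O$)
$C{\left(-215,159 \right)} - -40715 = 43 \cdot 159 - -40715 = 6837 + 40715 = 47552$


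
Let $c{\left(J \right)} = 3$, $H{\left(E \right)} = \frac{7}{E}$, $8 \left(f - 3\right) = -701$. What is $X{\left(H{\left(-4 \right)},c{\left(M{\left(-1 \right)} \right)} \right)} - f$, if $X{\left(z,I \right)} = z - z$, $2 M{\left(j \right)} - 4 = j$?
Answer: $\frac{677}{8} \approx 84.625$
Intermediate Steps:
$f = - \frac{677}{8}$ ($f = 3 + \frac{1}{8} \left(-701\right) = 3 - \frac{701}{8} = - \frac{677}{8} \approx -84.625$)
$M{\left(j \right)} = 2 + \frac{j}{2}$
$X{\left(z,I \right)} = 0$
$X{\left(H{\left(-4 \right)},c{\left(M{\left(-1 \right)} \right)} \right)} - f = 0 - - \frac{677}{8} = 0 + \frac{677}{8} = \frac{677}{8}$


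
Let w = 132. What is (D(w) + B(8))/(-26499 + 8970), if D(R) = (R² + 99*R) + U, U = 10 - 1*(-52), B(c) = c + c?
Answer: -10190/5843 ≈ -1.7440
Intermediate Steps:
B(c) = 2*c
U = 62 (U = 10 + 52 = 62)
D(R) = 62 + R² + 99*R (D(R) = (R² + 99*R) + 62 = 62 + R² + 99*R)
(D(w) + B(8))/(-26499 + 8970) = ((62 + 132² + 99*132) + 2*8)/(-26499 + 8970) = ((62 + 17424 + 13068) + 16)/(-17529) = (30554 + 16)*(-1/17529) = 30570*(-1/17529) = -10190/5843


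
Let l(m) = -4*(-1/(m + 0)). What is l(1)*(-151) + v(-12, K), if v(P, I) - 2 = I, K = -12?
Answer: -614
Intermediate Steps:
v(P, I) = 2 + I
l(m) = 4/m (l(m) = -4*(-1/m) = -(-4)/m = 4/m)
l(1)*(-151) + v(-12, K) = (4/1)*(-151) + (2 - 12) = (4*1)*(-151) - 10 = 4*(-151) - 10 = -604 - 10 = -614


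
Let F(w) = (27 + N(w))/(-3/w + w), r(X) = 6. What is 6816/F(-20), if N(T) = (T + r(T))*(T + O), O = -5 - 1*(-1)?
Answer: -225496/605 ≈ -372.72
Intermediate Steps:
O = -4 (O = -5 + 1 = -4)
N(T) = (-4 + T)*(6 + T) (N(T) = (T + 6)*(T - 4) = (6 + T)*(-4 + T) = (-4 + T)*(6 + T))
F(w) = (3 + w**2 + 2*w)/(w - 3/w) (F(w) = (27 + (-24 + w**2 + 2*w))/(-3/w + w) = (3 + w**2 + 2*w)/(w - 3/w))
6816/F(-20) = 6816/((-20*(3 + (-20)**2 + 2*(-20))/(-3 + (-20)**2))) = 6816/((-20*(3 + 400 - 40)/(-3 + 400))) = 6816/((-20*363/397)) = 6816/((-20*1/397*363)) = 6816/(-7260/397) = 6816*(-397/7260) = -225496/605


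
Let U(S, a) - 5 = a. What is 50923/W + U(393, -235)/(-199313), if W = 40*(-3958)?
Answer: -10113202299/31555234160 ≈ -0.32049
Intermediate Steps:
U(S, a) = 5 + a
W = -158320
50923/W + U(393, -235)/(-199313) = 50923/(-158320) + (5 - 235)/(-199313) = 50923*(-1/158320) - 230*(-1/199313) = -50923/158320 + 230/199313 = -10113202299/31555234160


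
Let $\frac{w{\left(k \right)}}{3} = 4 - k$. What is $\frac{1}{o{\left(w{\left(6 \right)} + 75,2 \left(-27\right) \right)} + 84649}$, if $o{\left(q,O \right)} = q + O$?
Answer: $\frac{1}{84664} \approx 1.1811 \cdot 10^{-5}$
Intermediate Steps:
$w{\left(k \right)} = 12 - 3 k$ ($w{\left(k \right)} = 3 \left(4 - k\right) = 12 - 3 k$)
$o{\left(q,O \right)} = O + q$
$\frac{1}{o{\left(w{\left(6 \right)} + 75,2 \left(-27\right) \right)} + 84649} = \frac{1}{\left(2 \left(-27\right) + \left(\left(12 - 18\right) + 75\right)\right) + 84649} = \frac{1}{\left(-54 + \left(\left(12 - 18\right) + 75\right)\right) + 84649} = \frac{1}{\left(-54 + \left(-6 + 75\right)\right) + 84649} = \frac{1}{\left(-54 + 69\right) + 84649} = \frac{1}{15 + 84649} = \frac{1}{84664}$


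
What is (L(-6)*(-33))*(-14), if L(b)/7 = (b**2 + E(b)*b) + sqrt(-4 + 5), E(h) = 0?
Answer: 119658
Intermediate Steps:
L(b) = 7 + 7*b**2 (L(b) = 7*((b**2 + 0*b) + sqrt(-4 + 5)) = 7*((b**2 + 0) + sqrt(1)) = 7*(b**2 + 1) = 7*(1 + b**2) = 7 + 7*b**2)
(L(-6)*(-33))*(-14) = ((7 + 7*(-6)**2)*(-33))*(-14) = ((7 + 7*36)*(-33))*(-14) = ((7 + 252)*(-33))*(-14) = (259*(-33))*(-14) = -8547*(-14) = 119658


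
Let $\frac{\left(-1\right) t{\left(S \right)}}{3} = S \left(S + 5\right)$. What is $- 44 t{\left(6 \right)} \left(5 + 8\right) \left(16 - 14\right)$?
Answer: $226512$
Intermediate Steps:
$t{\left(S \right)} = - 3 S \left(5 + S\right)$ ($t{\left(S \right)} = - 3 S \left(S + 5\right) = - 3 S \left(5 + S\right)$)
$- 44 t{\left(6 \right)} \left(5 + 8\right) \left(16 - 14\right) = - 44 \left(\left(-3\right) 6 \left(5 + 6\right)\right) \left(5 + 8\right) \left(16 - 14\right) = - 44 \left(\left(-3\right) 6 \cdot 11\right) 13 \cdot 2 = \left(-44\right) \left(-198\right) 26 = 8712 \cdot 26 = 226512$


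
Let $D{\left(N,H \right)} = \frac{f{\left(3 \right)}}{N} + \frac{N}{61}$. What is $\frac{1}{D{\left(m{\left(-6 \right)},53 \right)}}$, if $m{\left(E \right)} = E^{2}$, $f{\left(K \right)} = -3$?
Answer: $\frac{732}{371} \approx 1.973$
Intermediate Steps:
$D{\left(N,H \right)} = - \frac{3}{N} + \frac{N}{61}$
$\frac{1}{D{\left(m{\left(-6 \right)},53 \right)}} = \frac{1}{- \frac{3}{\left(-6\right)^{2}} + \frac{\left(-6\right)^{2}}{61}} = \frac{1}{- \frac{3}{36} + \frac{1}{61} \cdot 36} = \frac{1}{\left(-3\right) \frac{1}{36} + \frac{36}{61}} = \frac{1}{- \frac{1}{12} + \frac{36}{61}} = \frac{1}{\frac{371}{732}} = \frac{732}{371}$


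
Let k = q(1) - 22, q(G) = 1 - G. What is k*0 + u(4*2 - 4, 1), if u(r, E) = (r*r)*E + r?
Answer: 20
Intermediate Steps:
u(r, E) = r + E*r² (u(r, E) = r²*E + r = E*r² + r = r + E*r²)
k = -22 (k = (1 - 1*1) - 22 = (1 - 1) - 22 = 0 - 22 = -22)
k*0 + u(4*2 - 4, 1) = -22*0 + (4*2 - 4)*(1 + 1*(4*2 - 4)) = 0 + (8 - 4)*(1 + 1*(8 - 4)) = 0 + 4*(1 + 1*4) = 0 + 4*(1 + 4) = 0 + 4*5 = 0 + 20 = 20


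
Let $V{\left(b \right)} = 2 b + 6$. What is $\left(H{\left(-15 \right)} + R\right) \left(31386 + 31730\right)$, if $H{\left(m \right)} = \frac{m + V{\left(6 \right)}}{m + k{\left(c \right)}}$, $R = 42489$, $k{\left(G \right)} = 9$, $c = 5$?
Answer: $2681704166$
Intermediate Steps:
$V{\left(b \right)} = 6 + 2 b$
$H{\left(m \right)} = \frac{18 + m}{9 + m}$ ($H{\left(m \right)} = \frac{m + \left(6 + 2 \cdot 6\right)}{m + 9} = \frac{m + \left(6 + 12\right)}{9 + m} = \frac{m + 18}{9 + m} = \frac{18 + m}{9 + m}$)
$\left(H{\left(-15 \right)} + R\right) \left(31386 + 31730\right) = \left(\frac{18 - 15}{9 - 15} + 42489\right) \left(31386 + 31730\right) = \left(\frac{1}{-6} \cdot 3 + 42489\right) 63116 = \left(\left(- \frac{1}{6}\right) 3 + 42489\right) 63116 = \left(- \frac{1}{2} + 42489\right) 63116 = \frac{84977}{2} \cdot 63116 = 2681704166$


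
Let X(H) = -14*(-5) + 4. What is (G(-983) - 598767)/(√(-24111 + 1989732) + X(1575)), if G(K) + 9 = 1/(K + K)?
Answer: 43556163829/1926822535 - 1177193617*√1965621/3853645070 ≈ -405.67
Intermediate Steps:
G(K) = -9 + 1/(2*K) (G(K) = -9 + 1/(K + K) = -9 + 1/(2*K))
X(H) = 74 (X(H) = 70 + 4 = 74)
(G(-983) - 598767)/(√(-24111 + 1989732) + X(1575)) = ((-9 + (½)/(-983)) - 598767)/(√(-24111 + 1989732) + 74) = ((-9 + (½)*(-1/983)) - 598767)/(√1965621 + 74) = ((-9 - 1/1966) - 598767)/(74 + √1965621) = (-17695/1966 - 598767)/(74 + √1965621) = -1177193617/(1966*(74 + √1965621))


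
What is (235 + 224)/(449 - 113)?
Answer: 153/112 ≈ 1.3661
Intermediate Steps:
(235 + 224)/(449 - 113) = 459/336 = 459*(1/336) = 153/112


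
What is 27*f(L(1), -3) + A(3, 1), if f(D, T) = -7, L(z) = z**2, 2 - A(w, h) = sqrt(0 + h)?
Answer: -188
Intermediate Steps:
A(w, h) = 2 - sqrt(h) (A(w, h) = 2 - sqrt(0 + h) = 2 - sqrt(h))
27*f(L(1), -3) + A(3, 1) = 27*(-7) + (2 - sqrt(1)) = -189 + (2 - 1*1) = -189 + (2 - 1) = -189 + 1 = -188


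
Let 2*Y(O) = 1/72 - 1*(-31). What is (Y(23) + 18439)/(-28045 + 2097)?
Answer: -2657449/3736512 ≈ -0.71121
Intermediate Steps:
Y(O) = 2233/144 (Y(O) = (1/72 - 1*(-31))/2 = (1/72 + 31)/2 = (½)*(2233/72) = 2233/144)
(Y(23) + 18439)/(-28045 + 2097) = (2233/144 + 18439)/(-28045 + 2097) = (2657449/144)/(-25948) = (2657449/144)*(-1/25948) = -2657449/3736512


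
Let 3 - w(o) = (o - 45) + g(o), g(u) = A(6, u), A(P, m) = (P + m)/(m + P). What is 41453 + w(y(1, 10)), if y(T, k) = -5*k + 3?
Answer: 41547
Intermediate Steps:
A(P, m) = 1 (A(P, m) = (P + m)/(P + m) = 1)
g(u) = 1
y(T, k) = 3 - 5*k
w(o) = 47 - o (w(o) = 3 - ((o - 45) + 1) = 3 - ((-45 + o) + 1) = 3 - (-44 + o) = 3 + (44 - o) = 47 - o)
41453 + w(y(1, 10)) = 41453 + (47 - (3 - 5*10)) = 41453 + (47 - (3 - 50)) = 41453 + (47 - 1*(-47)) = 41453 + (47 + 47) = 41453 + 94 = 41547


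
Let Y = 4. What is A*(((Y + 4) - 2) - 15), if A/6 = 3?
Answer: -162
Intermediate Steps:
A = 18 (A = 6*3 = 18)
A*(((Y + 4) - 2) - 15) = 18*(((4 + 4) - 2) - 15) = 18*((8 - 2) - 15) = 18*(6 - 15) = 18*(-9) = -162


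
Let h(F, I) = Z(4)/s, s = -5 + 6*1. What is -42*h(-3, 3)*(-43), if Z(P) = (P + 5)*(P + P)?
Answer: 130032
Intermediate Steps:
s = 1 (s = -5 + 6 = 1)
Z(P) = 2*P*(5 + P) (Z(P) = (5 + P)*(2*P) = 2*P*(5 + P))
h(F, I) = 72 (h(F, I) = (2*4*(5 + 4))/1 = (2*4*9)*1 = 72*1 = 72)
-42*h(-3, 3)*(-43) = -42*72*(-43) = -3024*(-43) = 130032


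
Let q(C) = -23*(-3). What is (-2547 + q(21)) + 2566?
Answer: 88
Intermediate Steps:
q(C) = 69
(-2547 + q(21)) + 2566 = (-2547 + 69) + 2566 = -2478 + 2566 = 88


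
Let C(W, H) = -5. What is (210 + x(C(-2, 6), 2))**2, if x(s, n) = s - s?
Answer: 44100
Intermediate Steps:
x(s, n) = 0
(210 + x(C(-2, 6), 2))**2 = (210 + 0)**2 = 210**2 = 44100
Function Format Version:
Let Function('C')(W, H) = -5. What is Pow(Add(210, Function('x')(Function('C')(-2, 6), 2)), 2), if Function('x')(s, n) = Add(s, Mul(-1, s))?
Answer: 44100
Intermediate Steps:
Function('x')(s, n) = 0
Pow(Add(210, Function('x')(Function('C')(-2, 6), 2)), 2) = Pow(Add(210, 0), 2) = Pow(210, 2) = 44100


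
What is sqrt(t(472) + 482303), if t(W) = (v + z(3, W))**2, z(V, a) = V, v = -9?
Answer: sqrt(482339) ≈ 694.51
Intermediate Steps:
t(W) = 36 (t(W) = (-9 + 3)**2 = (-6)**2 = 36)
sqrt(t(472) + 482303) = sqrt(36 + 482303) = sqrt(482339)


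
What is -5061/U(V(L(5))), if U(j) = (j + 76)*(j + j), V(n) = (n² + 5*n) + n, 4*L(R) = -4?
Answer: 5061/710 ≈ 7.1282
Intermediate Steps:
L(R) = -1 (L(R) = (¼)*(-4) = -1)
V(n) = n² + 6*n
U(j) = 2*j*(76 + j) (U(j) = (76 + j)*(2*j) = 2*j*(76 + j))
-5061/U(V(L(5))) = -5061*(-1/(2*(6 - 1)*(76 - (6 - 1)))) = -5061*(-1/(10*(76 - 1*5))) = -5061*(-1/(10*(76 - 5))) = -5061/(2*(-5)*71) = -5061/(-710) = -5061*(-1/710) = 5061/710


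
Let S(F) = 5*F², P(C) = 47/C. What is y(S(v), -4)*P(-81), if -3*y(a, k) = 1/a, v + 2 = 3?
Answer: 47/1215 ≈ 0.038683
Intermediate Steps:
v = 1 (v = -2 + 3 = 1)
y(a, k) = -1/(3*a)
y(S(v), -4)*P(-81) = (-1/(3*(5*1²)))*(47/(-81)) = (-1/(3*(5*1)))*(47*(-1/81)) = -⅓/5*(-47/81) = -⅓*⅕*(-47/81) = -1/15*(-47/81) = 47/1215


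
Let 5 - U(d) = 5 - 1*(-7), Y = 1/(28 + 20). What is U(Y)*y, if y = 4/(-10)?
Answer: 14/5 ≈ 2.8000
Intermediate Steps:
Y = 1/48 ≈ 0.020833
U(d) = -7 (U(d) = 5 - (5 - 1*(-7)) = 5 - (5 + 7) = 5 - 1*12 = 5 - 12 = -7)
y = -⅖ (y = 4*(-⅒) = -⅖ ≈ -0.40000)
U(Y)*y = -7*(-⅖) = 14/5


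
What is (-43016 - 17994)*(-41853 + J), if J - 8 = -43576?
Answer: 5211535210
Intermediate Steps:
J = -43568 (J = 8 - 43576 = -43568)
(-43016 - 17994)*(-41853 + J) = (-43016 - 17994)*(-41853 - 43568) = -61010*(-85421) = 5211535210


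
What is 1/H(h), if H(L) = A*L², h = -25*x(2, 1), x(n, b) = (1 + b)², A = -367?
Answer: -1/3670000 ≈ -2.7248e-7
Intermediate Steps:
h = -100 (h = -25*(1 + 1)² = -25*2² = -25*4 = -100)
H(L) = -367*L²
1/H(h) = 1/(-367*(-100)²) = 1/(-367*10000) = 1/(-3670000) = -1/3670000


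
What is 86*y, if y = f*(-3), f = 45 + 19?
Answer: -16512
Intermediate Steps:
f = 64
y = -192 (y = 64*(-3) = -192)
86*y = 86*(-192) = -16512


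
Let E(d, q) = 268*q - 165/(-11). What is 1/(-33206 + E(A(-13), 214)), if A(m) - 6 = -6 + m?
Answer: 1/24161 ≈ 4.1389e-5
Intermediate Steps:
A(m) = m (A(m) = 6 + (-6 + m) = m)
E(d, q) = 15 + 268*q (E(d, q) = 268*q - 165*(-1/11) = 268*q + 15 = 15 + 268*q)
1/(-33206 + E(A(-13), 214)) = 1/(-33206 + (15 + 268*214)) = 1/(-33206 + (15 + 57352)) = 1/(-33206 + 57367) = 1/24161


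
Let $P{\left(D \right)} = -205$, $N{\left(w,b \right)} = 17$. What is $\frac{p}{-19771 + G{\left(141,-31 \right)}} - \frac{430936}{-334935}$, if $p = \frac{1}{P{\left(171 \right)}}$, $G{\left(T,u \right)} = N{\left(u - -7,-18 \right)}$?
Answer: $\frac{349021166491}{271268545590} \approx 1.2866$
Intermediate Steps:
$G{\left(T,u \right)} = 17$
$p = - \frac{1}{205}$ ($p = \frac{1}{-205} = - \frac{1}{205} \approx -0.0048781$)
$\frac{p}{-19771 + G{\left(141,-31 \right)}} - \frac{430936}{-334935} = - \frac{1}{205 \left(-19771 + 17\right)} - \frac{430936}{-334935} = - \frac{1}{205 \left(-19754\right)} - - \frac{430936}{334935} = \left(- \frac{1}{205}\right) \left(- \frac{1}{19754}\right) + \frac{430936}{334935} = \frac{1}{4049570} + \frac{430936}{334935} = \frac{349021166491}{271268545590}$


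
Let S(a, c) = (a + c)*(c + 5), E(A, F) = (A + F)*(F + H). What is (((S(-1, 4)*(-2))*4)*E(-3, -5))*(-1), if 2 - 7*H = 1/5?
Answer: 286848/35 ≈ 8195.7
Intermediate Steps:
H = 9/35 (H = 2/7 - 1/7/5 = 2/7 - 1/7*1/5 = 2/7 - 1/35 = 9/35 ≈ 0.25714)
E(A, F) = (9/35 + F)*(A + F) (E(A, F) = (A + F)*(F + 9/35) = (A + F)*(9/35 + F) = (9/35 + F)*(A + F))
S(a, c) = (5 + c)*(a + c) (S(a, c) = (a + c)*(5 + c) = (5 + c)*(a + c))
(((S(-1, 4)*(-2))*4)*E(-3, -5))*(-1) = ((((4**2 + 5*(-1) + 5*4 - 1*4)*(-2))*4)*((-5)**2 + (9/35)*(-3) + (9/35)*(-5) - 3*(-5)))*(-1) = ((((16 - 5 + 20 - 4)*(-2))*4)*(25 - 27/35 - 9/7 + 15))*(-1) = (((27*(-2))*4)*(1328/35))*(-1) = (-54*4*(1328/35))*(-1) = -216*1328/35*(-1) = -286848/35*(-1) = 286848/35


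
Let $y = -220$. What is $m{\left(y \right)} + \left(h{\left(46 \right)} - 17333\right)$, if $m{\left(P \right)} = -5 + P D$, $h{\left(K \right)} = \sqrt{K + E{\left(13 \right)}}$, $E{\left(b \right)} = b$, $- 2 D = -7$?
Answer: $-18108 + \sqrt{59} \approx -18100.0$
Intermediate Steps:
$D = \frac{7}{2}$ ($D = \left(- \frac{1}{2}\right) \left(-7\right) = \frac{7}{2} \approx 3.5$)
$h{\left(K \right)} = \sqrt{13 + K}$ ($h{\left(K \right)} = \sqrt{K + 13} = \sqrt{13 + K}$)
$m{\left(P \right)} = -5 + \frac{7 P}{2}$ ($m{\left(P \right)} = -5 + P \frac{7}{2} = -5 + \frac{7 P}{2}$)
$m{\left(y \right)} + \left(h{\left(46 \right)} - 17333\right) = \left(-5 + \frac{7}{2} \left(-220\right)\right) + \left(\sqrt{13 + 46} - 17333\right) = \left(-5 - 770\right) - \left(17333 - \sqrt{59}\right) = -775 - \left(17333 - \sqrt{59}\right) = -18108 + \sqrt{59}$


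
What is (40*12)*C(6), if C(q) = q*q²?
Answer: 103680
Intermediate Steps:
C(q) = q³
(40*12)*C(6) = (40*12)*6³ = 480*216 = 103680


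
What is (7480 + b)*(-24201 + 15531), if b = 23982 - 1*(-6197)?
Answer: -326503530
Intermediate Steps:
b = 30179 (b = 23982 + 6197 = 30179)
(7480 + b)*(-24201 + 15531) = (7480 + 30179)*(-24201 + 15531) = 37659*(-8670) = -326503530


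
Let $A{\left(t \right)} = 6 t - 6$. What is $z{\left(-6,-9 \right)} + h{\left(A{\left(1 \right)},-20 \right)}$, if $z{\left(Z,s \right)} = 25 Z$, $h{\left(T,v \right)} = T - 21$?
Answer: $-171$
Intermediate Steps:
$A{\left(t \right)} = -6 + 6 t$
$h{\left(T,v \right)} = -21 + T$ ($h{\left(T,v \right)} = T - 21 = -21 + T$)
$z{\left(-6,-9 \right)} + h{\left(A{\left(1 \right)},-20 \right)} = 25 \left(-6\right) + \left(-21 + \left(-6 + 6 \cdot 1\right)\right) = -150 + \left(-21 + \left(-6 + 6\right)\right) = -150 + \left(-21 + 0\right) = -150 - 21 = -171$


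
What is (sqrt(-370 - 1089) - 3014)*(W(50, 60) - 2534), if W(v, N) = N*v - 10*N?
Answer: 403876 - 134*I*sqrt(1459) ≈ 4.0388e+5 - 5118.4*I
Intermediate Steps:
W(v, N) = -10*N + N*v
(sqrt(-370 - 1089) - 3014)*(W(50, 60) - 2534) = (sqrt(-370 - 1089) - 3014)*(60*(-10 + 50) - 2534) = (sqrt(-1459) - 3014)*(60*40 - 2534) = (I*sqrt(1459) - 3014)*(2400 - 2534) = (-3014 + I*sqrt(1459))*(-134) = 403876 - 134*I*sqrt(1459)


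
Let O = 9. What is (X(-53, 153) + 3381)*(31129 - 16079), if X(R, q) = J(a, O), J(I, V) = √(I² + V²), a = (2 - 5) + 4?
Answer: 50884050 + 15050*√82 ≈ 5.1020e+7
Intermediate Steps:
a = 1 (a = -3 + 4 = 1)
X(R, q) = √82 (X(R, q) = √(1² + 9²) = √(1 + 81) = √82)
(X(-53, 153) + 3381)*(31129 - 16079) = (√82 + 3381)*(31129 - 16079) = (3381 + √82)*15050 = 50884050 + 15050*√82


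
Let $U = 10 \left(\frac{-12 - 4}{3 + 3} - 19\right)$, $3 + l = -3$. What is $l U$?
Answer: $1300$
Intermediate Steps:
$l = -6$ ($l = -3 - 3 = -6$)
$U = - \frac{650}{3}$ ($U = 10 \left(- \frac{16}{6} - 19\right) = 10 \left(\left(-16\right) \frac{1}{6} - 19\right) = 10 \left(- \frac{8}{3} - 19\right) = 10 \left(- \frac{65}{3}\right) = - \frac{650}{3} \approx -216.67$)
$l U = \left(-6\right) \left(- \frac{650}{3}\right) = 1300$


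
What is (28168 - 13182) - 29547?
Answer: -14561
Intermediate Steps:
(28168 - 13182) - 29547 = 14986 - 29547 = -14561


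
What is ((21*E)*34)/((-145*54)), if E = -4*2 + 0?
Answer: 952/1305 ≈ 0.72950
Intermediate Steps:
E = -8 (E = -8 + 0 = -8)
((21*E)*34)/((-145*54)) = ((21*(-8))*34)/((-145*54)) = -168*34/(-7830) = -5712*(-1/7830) = 952/1305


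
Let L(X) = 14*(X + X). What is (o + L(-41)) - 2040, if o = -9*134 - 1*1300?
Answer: -5694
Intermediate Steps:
L(X) = 28*X (L(X) = 14*(2*X) = 28*X)
o = -2506 (o = -1206 - 1300 = -2506)
(o + L(-41)) - 2040 = (-2506 + 28*(-41)) - 2040 = (-2506 - 1148) - 2040 = -3654 - 2040 = -5694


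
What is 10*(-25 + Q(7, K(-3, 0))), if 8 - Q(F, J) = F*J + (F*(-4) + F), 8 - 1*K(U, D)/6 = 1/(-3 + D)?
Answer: -3460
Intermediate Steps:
K(U, D) = 48 - 6/(-3 + D)
Q(F, J) = 8 + 3*F - F*J (Q(F, J) = 8 - (F*J + (F*(-4) + F)) = 8 - (F*J + (-4*F + F)) = 8 - (F*J - 3*F) = 8 - (-3*F + F*J) = 8 + (3*F - F*J) = 8 + 3*F - F*J)
10*(-25 + Q(7, K(-3, 0))) = 10*(-25 + (8 + 3*7 - 1*7*6*(-25 + 8*0)/(-3 + 0))) = 10*(-25 + (8 + 21 - 1*7*6*(-25 + 0)/(-3))) = 10*(-25 + (8 + 21 - 1*7*6*(-⅓)*(-25))) = 10*(-25 + (8 + 21 - 1*7*50)) = 10*(-25 + (8 + 21 - 350)) = 10*(-25 - 321) = 10*(-346) = -3460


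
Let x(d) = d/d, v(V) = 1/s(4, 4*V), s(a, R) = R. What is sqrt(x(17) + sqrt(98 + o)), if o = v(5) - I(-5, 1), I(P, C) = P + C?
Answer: sqrt(100 + 10*sqrt(10205))/10 ≈ 3.3320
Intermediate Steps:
I(P, C) = C + P
v(V) = 1/(4*V)
x(d) = 1
o = 81/20 (o = (1/4)/5 - (1 - 5) = (1/4)*(1/5) - 1*(-4) = 1/20 + 4 = 81/20 ≈ 4.0500)
sqrt(x(17) + sqrt(98 + o)) = sqrt(1 + sqrt(98 + 81/20)) = sqrt(1 + sqrt(2041/20)) = sqrt(1 + sqrt(10205)/10)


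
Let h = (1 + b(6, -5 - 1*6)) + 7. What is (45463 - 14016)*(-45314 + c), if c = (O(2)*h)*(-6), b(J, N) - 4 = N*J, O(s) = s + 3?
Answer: -1374045218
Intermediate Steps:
O(s) = 3 + s
b(J, N) = 4 + J*N (b(J, N) = 4 + N*J = 4 + J*N)
h = -54 (h = (1 + (4 + 6*(-5 - 1*6))) + 7 = (1 + (4 + 6*(-5 - 6))) + 7 = (1 + (4 + 6*(-11))) + 7 = (1 + (4 - 66)) + 7 = (1 - 62) + 7 = -61 + 7 = -54)
c = 1620 (c = ((3 + 2)*(-54))*(-6) = (5*(-54))*(-6) = -270*(-6) = 1620)
(45463 - 14016)*(-45314 + c) = (45463 - 14016)*(-45314 + 1620) = 31447*(-43694) = -1374045218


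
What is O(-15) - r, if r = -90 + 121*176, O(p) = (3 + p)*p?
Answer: -21026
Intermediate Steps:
O(p) = p*(3 + p)
r = 21206 (r = -90 + 21296 = 21206)
O(-15) - r = -15*(3 - 15) - 1*21206 = -15*(-12) - 21206 = 180 - 21206 = -21026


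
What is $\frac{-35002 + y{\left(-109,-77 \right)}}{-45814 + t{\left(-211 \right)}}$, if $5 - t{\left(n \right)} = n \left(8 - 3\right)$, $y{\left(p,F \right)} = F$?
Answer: $\frac{11693}{14918} \approx 0.78382$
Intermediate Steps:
$t{\left(n \right)} = 5 - 5 n$ ($t{\left(n \right)} = 5 - n \left(8 - 3\right) = 5 - n 5 = 5 - 5 n$)
$\frac{-35002 + y{\left(-109,-77 \right)}}{-45814 + t{\left(-211 \right)}} = \frac{-35002 - 77}{-45814 + \left(5 - -1055\right)} = - \frac{35079}{-45814 + \left(5 + 1055\right)} = - \frac{35079}{-45814 + 1060} = - \frac{35079}{-44754} = \left(-35079\right) \left(- \frac{1}{44754}\right) = \frac{11693}{14918}$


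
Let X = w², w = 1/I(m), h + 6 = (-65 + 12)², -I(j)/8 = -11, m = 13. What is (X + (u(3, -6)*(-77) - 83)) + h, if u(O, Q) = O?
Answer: 19274817/7744 ≈ 2489.0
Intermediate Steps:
I(j) = 88 (I(j) = -8*(-11) = 88)
h = 2803 (h = -6 + (-65 + 12)² = -6 + (-53)² = -6 + 2809 = 2803)
w = 1/88 ≈ 0.011364
X = 1/7744 (X = (1/88)² = 1/7744 ≈ 0.00012913)
(X + (u(3, -6)*(-77) - 83)) + h = (1/7744 + (3*(-77) - 83)) + 2803 = (1/7744 + (-231 - 83)) + 2803 = (1/7744 - 314) + 2803 = -2431615/7744 + 2803 = 19274817/7744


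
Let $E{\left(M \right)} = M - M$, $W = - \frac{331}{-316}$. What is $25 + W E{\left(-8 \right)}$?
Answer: $25$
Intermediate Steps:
$W = \frac{331}{316}$ ($W = \left(-331\right) \left(- \frac{1}{316}\right) = \frac{331}{316} \approx 1.0475$)
$E{\left(M \right)} = 0$
$25 + W E{\left(-8 \right)} = 25 + \frac{331}{316} \cdot 0 = 25 + 0 = 25$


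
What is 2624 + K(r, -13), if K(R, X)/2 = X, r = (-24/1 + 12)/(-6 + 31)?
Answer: 2598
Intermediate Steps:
r = -12/25 (r = (-24*1 + 12)/25 = (-24 + 12)*(1/25) = -12*1/25 = -12/25 ≈ -0.48000)
K(R, X) = 2*X
2624 + K(r, -13) = 2624 + 2*(-13) = 2624 - 26 = 2598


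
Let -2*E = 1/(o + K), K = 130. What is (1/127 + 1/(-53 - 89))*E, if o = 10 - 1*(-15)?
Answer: -3/1118108 ≈ -2.6831e-6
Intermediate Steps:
o = 25 (o = 10 + 15 = 25)
E = -1/310 (E = -1/(2*(25 + 130)) = -½/155 = -½*1/155 = -1/310 ≈ -0.0032258)
(1/127 + 1/(-53 - 89))*E = (1/127 + 1/(-53 - 89))*(-1/310) = (1/127 + 1/(-142))*(-1/310) = (1/127 - 1/142)*(-1/310) = (15/18034)*(-1/310) = -3/1118108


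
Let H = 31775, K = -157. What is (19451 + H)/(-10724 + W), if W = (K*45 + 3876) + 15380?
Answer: 51226/1467 ≈ 34.919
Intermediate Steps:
W = 12191 (W = (-157*45 + 3876) + 15380 = (-7065 + 3876) + 15380 = -3189 + 15380 = 12191)
(19451 + H)/(-10724 + W) = (19451 + 31775)/(-10724 + 12191) = 51226/1467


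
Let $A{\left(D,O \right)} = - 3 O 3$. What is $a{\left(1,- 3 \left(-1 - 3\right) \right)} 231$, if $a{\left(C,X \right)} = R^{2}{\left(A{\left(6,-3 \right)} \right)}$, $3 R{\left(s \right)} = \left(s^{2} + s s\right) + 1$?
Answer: $\frac{163908437}{3} \approx 5.4636 \cdot 10^{7}$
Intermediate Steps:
$A{\left(D,O \right)} = - 9 O$
$R{\left(s \right)} = \frac{1}{3} + \frac{2 s^{2}}{3}$ ($R{\left(s \right)} = \frac{\left(s^{2} + s s\right) + 1}{3} = \frac{\left(s^{2} + s^{2}\right) + 1}{3} = \frac{2 s^{2} + 1}{3} = \frac{1 + 2 s^{2}}{3} = \frac{1}{3} + \frac{2 s^{2}}{3}$)
$a{\left(C,X \right)} = \frac{2128681}{9}$ ($a{\left(C,X \right)} = \left(\frac{1}{3} + \frac{2 \left(\left(-9\right) \left(-3\right)\right)^{2}}{3}\right)^{2} = \left(\frac{1}{3} + \frac{2 \cdot 27^{2}}{3}\right)^{2} = \left(\frac{1}{3} + \frac{2}{3} \cdot 729\right)^{2} = \left(\frac{1}{3} + 486\right)^{2} = \left(\frac{1459}{3}\right)^{2} = \frac{2128681}{9}$)
$a{\left(1,- 3 \left(-1 - 3\right) \right)} 231 = \frac{2128681}{9} \cdot 231 = \frac{163908437}{3}$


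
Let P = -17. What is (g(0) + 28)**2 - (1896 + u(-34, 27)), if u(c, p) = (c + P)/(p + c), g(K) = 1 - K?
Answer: -7436/7 ≈ -1062.3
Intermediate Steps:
u(c, p) = (-17 + c)/(c + p) (u(c, p) = (c - 17)/(p + c) = (-17 + c)/(c + p))
(g(0) + 28)**2 - (1896 + u(-34, 27)) = ((1 - 1*0) + 28)**2 - (1896 + (-17 - 34)/(-34 + 27)) = ((1 + 0) + 28)**2 - (1896 - 51/(-7)) = (1 + 28)**2 - (1896 - 1/7*(-51)) = 29**2 - (1896 + 51/7) = 841 - 1*13323/7 = 841 - 13323/7 = -7436/7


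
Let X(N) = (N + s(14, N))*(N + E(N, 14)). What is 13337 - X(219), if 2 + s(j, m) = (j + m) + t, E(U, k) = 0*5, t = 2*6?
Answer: -87841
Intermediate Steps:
t = 12
E(U, k) = 0
s(j, m) = 10 + j + m (s(j, m) = -2 + ((j + m) + 12) = -2 + (12 + j + m) = 10 + j + m)
X(N) = N*(24 + 2*N) (X(N) = (N + (10 + 14 + N))*(N + 0) = (N + (24 + N))*N = (24 + 2*N)*N = N*(24 + 2*N))
13337 - X(219) = 13337 - 2*219*(12 + 219) = 13337 - 2*219*231 = 13337 - 1*101178 = 13337 - 101178 = -87841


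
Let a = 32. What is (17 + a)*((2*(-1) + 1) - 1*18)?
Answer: -931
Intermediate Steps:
(17 + a)*((2*(-1) + 1) - 1*18) = (17 + 32)*((2*(-1) + 1) - 1*18) = 49*((-2 + 1) - 18) = 49*(-1 - 18) = 49*(-19) = -931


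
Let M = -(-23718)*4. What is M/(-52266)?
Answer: -15812/8711 ≈ -1.8152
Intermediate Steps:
M = 94872 (M = -177*(-536) = 94872)
M/(-52266) = 94872/(-52266) = 94872*(-1/52266) = -15812/8711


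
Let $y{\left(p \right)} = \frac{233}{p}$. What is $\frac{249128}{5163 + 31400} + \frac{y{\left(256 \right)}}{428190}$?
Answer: $\frac{27308582809099}{4007913208320} \approx 6.8137$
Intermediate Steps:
$\frac{249128}{5163 + 31400} + \frac{y{\left(256 \right)}}{428190} = \frac{249128}{5163 + 31400} + \frac{233 \cdot \frac{1}{256}}{428190} = \frac{249128}{36563} + 233 \cdot \frac{1}{256} \cdot \frac{1}{428190} = 249128 \cdot \frac{1}{36563} + \frac{233}{256} \cdot \frac{1}{428190} = \frac{249128}{36563} + \frac{233}{109616640} = \frac{27308582809099}{4007913208320}$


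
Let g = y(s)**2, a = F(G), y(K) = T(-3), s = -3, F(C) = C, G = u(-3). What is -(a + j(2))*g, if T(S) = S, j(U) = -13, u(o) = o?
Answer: 144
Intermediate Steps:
G = -3
y(K) = -3
a = -3
g = 9 (g = (-3)**2 = 9)
-(a + j(2))*g = -(-3 - 13)*9 = -(-16)*9 = -1*(-144) = 144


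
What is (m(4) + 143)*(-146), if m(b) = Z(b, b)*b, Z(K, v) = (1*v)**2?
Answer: -30222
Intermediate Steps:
Z(K, v) = v**2
m(b) = b**3 (m(b) = b**2*b = b**3)
(m(4) + 143)*(-146) = (4**3 + 143)*(-146) = (64 + 143)*(-146) = 207*(-146) = -30222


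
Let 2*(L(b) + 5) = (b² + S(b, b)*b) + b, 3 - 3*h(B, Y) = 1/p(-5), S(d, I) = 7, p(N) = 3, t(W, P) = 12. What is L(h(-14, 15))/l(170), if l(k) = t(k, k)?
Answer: -85/972 ≈ -0.087449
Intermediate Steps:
l(k) = 12
h(B, Y) = 8/9 (h(B, Y) = 1 - ⅓/3 = 1 - ⅓*⅓ = 1 - ⅑ = 8/9)
L(b) = -5 + b²/2 + 4*b (L(b) = -5 + ((b² + 7*b) + b)/2 = -5 + (b² + 8*b)/2 = -5 + (b²/2 + 4*b) = -5 + b²/2 + 4*b)
L(h(-14, 15))/l(170) = (-5 + (8/9)²/2 + 4*(8/9))/12 = (-5 + (½)*(64/81) + 32/9)*(1/12) = (-5 + 32/81 + 32/9)*(1/12) = -85/81*1/12 = -85/972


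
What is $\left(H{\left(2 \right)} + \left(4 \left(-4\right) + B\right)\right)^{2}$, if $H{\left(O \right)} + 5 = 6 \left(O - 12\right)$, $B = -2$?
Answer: $6889$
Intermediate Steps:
$H{\left(O \right)} = -77 + 6 O$ ($H{\left(O \right)} = -5 + 6 \left(O - 12\right) = -5 + 6 \left(-12 + O\right) = -5 + \left(-72 + 6 O\right) = -77 + 6 O$)
$\left(H{\left(2 \right)} + \left(4 \left(-4\right) + B\right)\right)^{2} = \left(\left(-77 + 6 \cdot 2\right) + \left(4 \left(-4\right) - 2\right)\right)^{2} = \left(\left(-77 + 12\right) - 18\right)^{2} = \left(-65 - 18\right)^{2} = \left(-83\right)^{2} = 6889$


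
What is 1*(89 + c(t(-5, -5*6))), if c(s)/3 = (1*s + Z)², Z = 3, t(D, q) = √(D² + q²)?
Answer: 2891 + 90*√37 ≈ 3438.4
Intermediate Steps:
c(s) = 3*(3 + s)² (c(s) = 3*(1*s + 3)² = 3*(s + 3)² = 3*(3 + s)²)
1*(89 + c(t(-5, -5*6))) = 1*(89 + 3*(3 + √((-5)² + (-5*6)²))²) = 1*(89 + 3*(3 + √(25 + (-30)²))²) = 1*(89 + 3*(3 + √(25 + 900))²) = 1*(89 + 3*(3 + √925)²) = 1*(89 + 3*(3 + 5*√37)²) = 89 + 3*(3 + 5*√37)²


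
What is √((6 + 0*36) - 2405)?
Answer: I*√2399 ≈ 48.98*I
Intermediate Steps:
√((6 + 0*36) - 2405) = √((6 + 0) - 2405) = √(6 - 2405) = √(-2399) = I*√2399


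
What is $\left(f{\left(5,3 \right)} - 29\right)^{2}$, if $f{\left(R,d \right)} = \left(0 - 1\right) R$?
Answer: $1156$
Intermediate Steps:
$f{\left(R,d \right)} = - R$
$\left(f{\left(5,3 \right)} - 29\right)^{2} = \left(\left(-1\right) 5 - 29\right)^{2} = \left(-5 - 29\right)^{2} = \left(-34\right)^{2} = 1156$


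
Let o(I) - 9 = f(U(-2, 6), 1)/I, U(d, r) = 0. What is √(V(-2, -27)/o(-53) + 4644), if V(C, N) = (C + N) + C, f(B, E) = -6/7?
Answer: √51923361255/3345 ≈ 68.122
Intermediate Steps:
f(B, E) = -6/7 (f(B, E) = -6*⅐ = -6/7)
o(I) = 9 - 6/(7*I)
V(C, N) = N + 2*C
√(V(-2, -27)/o(-53) + 4644) = √((-27 + 2*(-2))/(9 - 6/7/(-53)) + 4644) = √((-27 - 4)/(9 - 6/7*(-1/53)) + 4644) = √(-31/(9 + 6/371) + 4644) = √(-31/3345/371 + 4644) = √(-31*371/3345 + 4644) = √(-11501/3345 + 4644) = √(15522679/3345) = √51923361255/3345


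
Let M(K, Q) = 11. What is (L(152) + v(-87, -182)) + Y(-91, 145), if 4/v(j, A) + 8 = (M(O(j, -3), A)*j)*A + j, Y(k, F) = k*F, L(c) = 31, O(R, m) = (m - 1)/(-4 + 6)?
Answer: -2291575952/174079 ≈ -13164.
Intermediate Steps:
O(R, m) = -½ + m/2 (O(R, m) = (-1 + m)/2 = (-1 + m)*(½) = -½ + m/2)
Y(k, F) = F*k
v(j, A) = 4/(-8 + j + 11*A*j) (v(j, A) = 4/(-8 + ((11*j)*A + j)) = 4/(-8 + (11*A*j + j)) = 4/(-8 + (j + 11*A*j)) = 4/(-8 + j + 11*A*j))
(L(152) + v(-87, -182)) + Y(-91, 145) = (31 + 4/(-8 - 87 + 11*(-182)*(-87))) + 145*(-91) = (31 + 4/(-8 - 87 + 174174)) - 13195 = (31 + 4/174079) - 13195 = 5396453/174079 - 13195 = -2291575952/174079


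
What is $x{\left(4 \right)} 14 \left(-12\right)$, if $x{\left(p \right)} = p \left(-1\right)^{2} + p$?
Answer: $-1344$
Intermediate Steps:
$x{\left(p \right)} = 2 p$ ($x{\left(p \right)} = p 1 + p = p + p = 2 p$)
$x{\left(4 \right)} 14 \left(-12\right) = 2 \cdot 4 \cdot 14 \left(-12\right) = 8 \cdot 14 \left(-12\right) = 112 \left(-12\right) = -1344$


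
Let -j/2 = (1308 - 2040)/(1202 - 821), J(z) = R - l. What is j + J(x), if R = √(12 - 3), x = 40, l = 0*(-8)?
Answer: 869/127 ≈ 6.8425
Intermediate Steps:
l = 0
R = 3 (R = √9 = 3)
J(z) = 3 (J(z) = 3 - 1*0 = 3 + 0 = 3)
j = 488/127 (j = -2*(1308 - 2040)/(1202 - 821) = -(-1464)/381 = -2*(-244/127) = 488/127 ≈ 3.8425)
j + J(x) = 488/127 + 3 = 869/127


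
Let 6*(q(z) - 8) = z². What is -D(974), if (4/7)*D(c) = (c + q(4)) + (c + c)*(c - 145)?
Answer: -16966705/6 ≈ -2.8278e+6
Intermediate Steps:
q(z) = 8 + z²/6
D(c) = 56/3 + 7*c/4 + 7*c*(-145 + c)/2 (D(c) = 7*((c + (8 + (⅙)*4²)) + (c + c)*(c - 145))/4 = 7*((c + (8 + (⅙)*16)) + (2*c)*(-145 + c))/4 = 7*((c + (8 + 8/3)) + 2*c*(-145 + c))/4 = 7*((c + 32/3) + 2*c*(-145 + c))/4 = 7*((32/3 + c) + 2*c*(-145 + c))/4 = 7*(32/3 + c + 2*c*(-145 + c))/4 = 56/3 + 7*c/4 + 7*c*(-145 + c)/2)
-D(974) = -(56/3 - 2023/4*974 + (7/2)*974²) = -(56/3 - 985201/2 + (7/2)*948676) = -(56/3 - 985201/2 + 3320366) = -1*16966705/6 = -16966705/6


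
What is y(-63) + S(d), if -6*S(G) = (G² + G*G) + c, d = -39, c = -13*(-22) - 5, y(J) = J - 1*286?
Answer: -5417/6 ≈ -902.83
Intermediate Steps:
y(J) = -286 + J (y(J) = J - 286 = -286 + J)
c = 281 (c = 286 - 5 = 281)
S(G) = -281/6 - G²/3 (S(G) = -((G² + G*G) + 281)/6 = -((G² + G²) + 281)/6 = -(2*G² + 281)/6 = -(281 + 2*G²)/6 = -281/6 - G²/3)
y(-63) + S(d) = (-286 - 63) + (-281/6 - ⅓*(-39)²) = -349 + (-281/6 - ⅓*1521) = -349 + (-281/6 - 507) = -349 - 3323/6 = -5417/6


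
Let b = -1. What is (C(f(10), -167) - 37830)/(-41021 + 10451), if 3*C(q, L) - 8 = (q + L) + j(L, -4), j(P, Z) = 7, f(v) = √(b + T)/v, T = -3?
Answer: 56821/45855 - I/458550 ≈ 1.2391 - 2.1808e-6*I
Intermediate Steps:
f(v) = 2*I/v (f(v) = √(-1 - 3)/v = √(-4)/v = (2*I)/v = 2*I/v)
C(q, L) = 5 + L/3 + q/3 (C(q, L) = 8/3 + ((q + L) + 7)/3 = 8/3 + ((L + q) + 7)/3 = 8/3 + (7 + L + q)/3 = 8/3 + (7/3 + L/3 + q/3) = 5 + L/3 + q/3)
(C(f(10), -167) - 37830)/(-41021 + 10451) = ((5 + (⅓)*(-167) + (2*I/10)/3) - 37830)/(-41021 + 10451) = ((5 - 167/3 + (2*I*(⅒))/3) - 37830)/(-30570) = ((5 - 167/3 + (I/5)/3) - 37830)*(-1/30570) = ((5 - 167/3 + I/15) - 37830)*(-1/30570) = ((-152/3 + I/15) - 37830)*(-1/30570) = (-113642/3 + I/15)*(-1/30570) = 56821/45855 - I/458550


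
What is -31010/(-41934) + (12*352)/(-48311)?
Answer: 660497447/1012936737 ≈ 0.65206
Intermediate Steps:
-31010/(-41934) + (12*352)/(-48311) = -31010*(-1/41934) + 4224*(-1/48311) = 15505/20967 - 4224/48311 = 660497447/1012936737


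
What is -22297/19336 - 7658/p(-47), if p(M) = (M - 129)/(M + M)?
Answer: -870186409/212696 ≈ -4091.2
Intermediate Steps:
p(M) = (-129 + M)/(2*M) (p(M) = (-129 + M)/((2*M)) = (-129 + M)*(1/(2*M)) = (-129 + M)/(2*M))
-22297/19336 - 7658/p(-47) = -22297/19336 - 7658*(-94/(-129 - 47)) = -22297*1/19336 - 7658/((½)*(-1/47)*(-176)) = -22297/19336 - 7658/88/47 = -22297/19336 - 7658*47/88 = -22297/19336 - 179963/44 = -870186409/212696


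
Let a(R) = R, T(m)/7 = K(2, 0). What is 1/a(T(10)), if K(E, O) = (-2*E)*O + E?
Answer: 1/14 ≈ 0.071429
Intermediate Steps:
K(E, O) = E - 2*E*O (K(E, O) = -2*E*O + E = E - 2*E*O)
T(m) = 14 (T(m) = 7*(2*(1 - 2*0)) = 7*(2*(1 + 0)) = 7*(2*1) = 7*2 = 14)
1/a(T(10)) = 1/14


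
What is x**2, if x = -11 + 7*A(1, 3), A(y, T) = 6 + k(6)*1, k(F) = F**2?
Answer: 80089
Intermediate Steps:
A(y, T) = 42 (A(y, T) = 6 + 6**2*1 = 6 + 36*1 = 6 + 36 = 42)
x = 283 (x = -11 + 7*42 = -11 + 294 = 283)
x**2 = 283**2 = 80089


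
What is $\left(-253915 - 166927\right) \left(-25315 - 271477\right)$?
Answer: $124902538864$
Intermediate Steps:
$\left(-253915 - 166927\right) \left(-25315 - 271477\right) = \left(-420842\right) \left(-296792\right) = 124902538864$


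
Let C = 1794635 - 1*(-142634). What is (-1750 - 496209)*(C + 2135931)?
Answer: -2028286598800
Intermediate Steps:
C = 1937269 (C = 1794635 + 142634 = 1937269)
(-1750 - 496209)*(C + 2135931) = (-1750 - 496209)*(1937269 + 2135931) = -497959*4073200 = -2028286598800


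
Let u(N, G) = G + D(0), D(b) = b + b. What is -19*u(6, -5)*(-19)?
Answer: -1805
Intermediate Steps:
D(b) = 2*b
u(N, G) = G (u(N, G) = G + 2*0 = G + 0 = G)
-19*u(6, -5)*(-19) = -19*(-5)*(-19) = 95*(-19) = -1805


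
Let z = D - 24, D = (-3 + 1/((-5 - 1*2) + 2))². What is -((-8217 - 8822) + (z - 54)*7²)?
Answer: 508981/25 ≈ 20359.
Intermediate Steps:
D = 256/25 (D = (-3 + 1/((-5 - 2) + 2))² = (-3 + 1/(-7 + 2))² = (-3 + 1/(-5))² = (-3 - ⅕)² = (-16/5)² = 256/25 ≈ 10.240)
z = -344/25 (z = 256/25 - 24 = -344/25 ≈ -13.760)
-((-8217 - 8822) + (z - 54)*7²) = -((-8217 - 8822) + (-344/25 - 54)*7²) = -(-17039 - 1694/25*49) = -(-17039 - 83006/25) = -1*(-508981/25) = 508981/25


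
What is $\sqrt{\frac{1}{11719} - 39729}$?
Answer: $\frac{5 i \sqrt{218247226154}}{11719} \approx 199.32 i$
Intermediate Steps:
$\sqrt{\frac{1}{11719} - 39729} = \sqrt{- \frac{465584150}{11719}} = \frac{5 i \sqrt{218247226154}}{11719}$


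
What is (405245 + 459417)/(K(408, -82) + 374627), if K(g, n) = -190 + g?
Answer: 864662/374845 ≈ 2.3067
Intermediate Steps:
(405245 + 459417)/(K(408, -82) + 374627) = (405245 + 459417)/((-190 + 408) + 374627) = 864662/(218 + 374627) = 864662/374845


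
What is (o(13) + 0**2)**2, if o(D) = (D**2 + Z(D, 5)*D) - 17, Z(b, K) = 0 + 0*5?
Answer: 23104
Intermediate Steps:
Z(b, K) = 0 (Z(b, K) = 0 + 0 = 0)
o(D) = -17 + D**2 (o(D) = (D**2 + 0*D) - 17 = (D**2 + 0) - 17 = D**2 - 17 = -17 + D**2)
(o(13) + 0**2)**2 = ((-17 + 13**2) + 0**2)**2 = ((-17 + 169) + 0)**2 = (152 + 0)**2 = 152**2 = 23104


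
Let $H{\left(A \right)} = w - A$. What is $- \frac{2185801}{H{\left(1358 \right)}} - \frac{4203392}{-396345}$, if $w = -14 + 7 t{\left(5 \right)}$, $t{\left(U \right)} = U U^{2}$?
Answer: $\frac{868420383169}{196983465} \approx 4408.6$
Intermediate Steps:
$t{\left(U \right)} = U^{3}$
$w = 861$ ($w = -14 + 7 \cdot 5^{3} = -14 + 7 \cdot 125 = -14 + 875 = 861$)
$H{\left(A \right)} = 861 - A$
$- \frac{2185801}{H{\left(1358 \right)}} - \frac{4203392}{-396345} = - \frac{2185801}{861 - 1358} - \frac{4203392}{-396345} = - \frac{2185801}{861 - 1358} - - \frac{4203392}{396345} = - \frac{2185801}{-497} + \frac{4203392}{396345} = \left(-2185801\right) \left(- \frac{1}{497}\right) + \frac{4203392}{396345} = \frac{2185801}{497} + \frac{4203392}{396345} = \frac{868420383169}{196983465}$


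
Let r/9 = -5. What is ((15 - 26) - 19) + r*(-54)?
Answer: 2400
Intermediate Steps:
r = -45 (r = 9*(-5) = -45)
((15 - 26) - 19) + r*(-54) = ((15 - 26) - 19) - 45*(-54) = (-11 - 19) + 2430 = -30 + 2430 = 2400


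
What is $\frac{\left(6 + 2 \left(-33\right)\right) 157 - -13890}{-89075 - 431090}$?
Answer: $- \frac{894}{104033} \approx -0.0085934$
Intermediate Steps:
$\frac{\left(6 + 2 \left(-33\right)\right) 157 - -13890}{-89075 - 431090} = \frac{\left(6 - 66\right) 157 + \left(-189404 + 203294\right)}{-520165} = \left(\left(-60\right) 157 + 13890\right) \left(- \frac{1}{520165}\right) = \left(-9420 + 13890\right) \left(- \frac{1}{520165}\right) = 4470 \left(- \frac{1}{520165}\right) = - \frac{894}{104033}$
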